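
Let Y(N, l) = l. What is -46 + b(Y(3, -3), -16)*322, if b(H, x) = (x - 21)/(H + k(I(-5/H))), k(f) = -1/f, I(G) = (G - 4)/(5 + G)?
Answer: 83352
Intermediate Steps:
I(G) = (-4 + G)/(5 + G)
b(H, x) = (-21 + x)/(H - (5 - 5/H)/(-4 - 5/H)) (b(H, x) = (x - 21)/(H - 1/((-4 - 5/H)/(5 - 5/H))) = (-21 + x)/(H - (5 - 5/H)/(-4 - 5/H)))
-46 + b(Y(3, -3), -16)*322 = -46 + ((-21 - 16)*(5 + 4*(-3))/(-5 + 5*(-3) - 3*(5 + 4*(-3))))*322 = -46 + (-37*(5 - 12)/(-5 - 15 - 3*(5 - 12)))*322 = -46 + (-37*(-7)/(-5 - 15 - 3*(-7)))*322 = -46 + (-37*(-7)/(-5 - 15 + 21))*322 = -46 + (-37*(-7)/1)*322 = -46 + (1*(-37)*(-7))*322 = -46 + 259*322 = -46 + 83398 = 83352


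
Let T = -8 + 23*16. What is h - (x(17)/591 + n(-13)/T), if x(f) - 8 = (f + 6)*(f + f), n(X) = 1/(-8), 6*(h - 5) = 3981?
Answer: 378521957/567360 ≈ 667.16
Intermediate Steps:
T = 360 (T = -8 + 368 = 360)
h = 1337/2 (h = 5 + (1/6)*3981 = 5 + 1327/2 = 1337/2 ≈ 668.50)
n(X) = -1/8
x(f) = 8 + 2*f*(6 + f) (x(f) = 8 + (f + 6)*(f + f) = 8 + (6 + f)*(2*f) = 8 + 2*f*(6 + f))
h - (x(17)/591 + n(-13)/T) = 1337/2 - ((8 + 2*17**2 + 12*17)/591 - 1/8/360) = 1337/2 - ((8 + 2*289 + 204)*(1/591) - 1/8*1/360) = 1337/2 - ((8 + 578 + 204)*(1/591) - 1/2880) = 1337/2 - (790*(1/591) - 1/2880) = 1337/2 - (790/591 - 1/2880) = 1337/2 - 1*758203/567360 = 1337/2 - 758203/567360 = 378521957/567360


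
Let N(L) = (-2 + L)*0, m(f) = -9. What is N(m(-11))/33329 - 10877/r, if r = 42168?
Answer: -10877/42168 ≈ -0.25794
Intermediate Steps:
N(L) = 0
N(m(-11))/33329 - 10877/r = 0/33329 - 10877/42168 = 0*(1/33329) - 10877*1/42168 = 0 - 10877/42168 = -10877/42168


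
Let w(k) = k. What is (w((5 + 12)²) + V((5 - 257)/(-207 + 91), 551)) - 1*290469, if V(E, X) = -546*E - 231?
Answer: -8456317/29 ≈ -2.9160e+5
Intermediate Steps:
V(E, X) = -231 - 546*E
(w((5 + 12)²) + V((5 - 257)/(-207 + 91), 551)) - 1*290469 = ((5 + 12)² + (-231 - 546*(5 - 257)/(-207 + 91))) - 1*290469 = (17² + (-231 - (-137592)/(-116))) - 290469 = (289 + (-231 - (-137592)*(-1)/116)) - 290469 = (289 + (-231 - 546*63/29)) - 290469 = (289 + (-231 - 34398/29)) - 290469 = (289 - 41097/29) - 290469 = -32716/29 - 290469 = -8456317/29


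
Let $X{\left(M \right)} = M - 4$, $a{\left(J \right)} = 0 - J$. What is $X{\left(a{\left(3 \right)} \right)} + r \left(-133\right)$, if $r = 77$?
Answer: $-10248$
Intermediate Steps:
$a{\left(J \right)} = - J$
$X{\left(M \right)} = -4 + M$ ($X{\left(M \right)} = M - 4 = -4 + M$)
$X{\left(a{\left(3 \right)} \right)} + r \left(-133\right) = \left(-4 - 3\right) + 77 \left(-133\right) = \left(-4 - 3\right) - 10241 = -7 - 10241 = -10248$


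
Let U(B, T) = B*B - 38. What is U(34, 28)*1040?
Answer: 1162720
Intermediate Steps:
U(B, T) = -38 + B² (U(B, T) = B² - 38 = -38 + B²)
U(34, 28)*1040 = (-38 + 34²)*1040 = (-38 + 1156)*1040 = 1118*1040 = 1162720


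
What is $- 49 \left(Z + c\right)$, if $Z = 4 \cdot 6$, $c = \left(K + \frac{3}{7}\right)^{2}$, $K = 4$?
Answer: $-2137$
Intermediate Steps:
$c = \frac{961}{49}$ ($c = \left(4 + \frac{3}{7}\right)^{2} = \left(\frac{31}{7}\right)^{2} = \frac{961}{49} \approx 19.612$)
$Z = 24$
$- 49 \left(Z + c\right) = - 49 \left(24 + \frac{961}{49}\right) = \left(-49\right) \frac{2137}{49} = -2137$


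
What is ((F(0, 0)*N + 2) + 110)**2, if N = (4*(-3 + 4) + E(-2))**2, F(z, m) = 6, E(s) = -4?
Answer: 12544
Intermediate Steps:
N = 0 (N = (4*(-3 + 4) - 4)**2 = (4*1 - 4)**2 = (4 - 4)**2 = 0**2 = 0)
((F(0, 0)*N + 2) + 110)**2 = ((6*0 + 2) + 110)**2 = ((0 + 2) + 110)**2 = (2 + 110)**2 = 112**2 = 12544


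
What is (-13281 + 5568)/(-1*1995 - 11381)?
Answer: 7713/13376 ≈ 0.57663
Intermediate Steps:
(-13281 + 5568)/(-1*1995 - 11381) = -7713/(-1995 - 11381) = -7713/(-13376) = -7713*(-1/13376) = 7713/13376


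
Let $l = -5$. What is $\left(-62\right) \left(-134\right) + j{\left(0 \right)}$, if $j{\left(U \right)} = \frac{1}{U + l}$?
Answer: $\frac{41539}{5} \approx 8307.8$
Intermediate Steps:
$j{\left(U \right)} = \frac{1}{-5 + U}$ ($j{\left(U \right)} = \frac{1}{U - 5} = \frac{1}{-5 + U}$)
$\left(-62\right) \left(-134\right) + j{\left(0 \right)} = \left(-62\right) \left(-134\right) + \frac{1}{-5 + 0} = 8308 + \frac{1}{-5} = 8308 - \frac{1}{5} = \frac{41539}{5}$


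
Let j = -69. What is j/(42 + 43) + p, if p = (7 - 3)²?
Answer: 1291/85 ≈ 15.188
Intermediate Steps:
p = 16 (p = 4² = 16)
j/(42 + 43) + p = -69/(42 + 43) + 16 = -69/85 + 16 = 1291/85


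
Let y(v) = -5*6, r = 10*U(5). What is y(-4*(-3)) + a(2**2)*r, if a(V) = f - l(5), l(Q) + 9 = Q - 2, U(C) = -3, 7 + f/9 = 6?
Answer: 60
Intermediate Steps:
f = -9 (f = -63 + 9*6 = -63 + 54 = -9)
l(Q) = -11 + Q (l(Q) = -9 + (Q - 2) = -9 + (-2 + Q) = -11 + Q)
r = -30 (r = 10*(-3) = -30)
y(v) = -30
a(V) = -3 (a(V) = -9 - (-11 + 5) = -9 - 1*(-6) = -9 + 6 = -3)
y(-4*(-3)) + a(2**2)*r = -30 - 3*(-30) = -30 + 90 = 60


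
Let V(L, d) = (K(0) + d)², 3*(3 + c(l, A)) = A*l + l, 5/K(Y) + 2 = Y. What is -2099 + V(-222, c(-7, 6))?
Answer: -58403/36 ≈ -1622.3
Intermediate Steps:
K(Y) = 5/(-2 + Y)
c(l, A) = -3 + l/3 + A*l/3 (c(l, A) = -3 + (A*l + l)/3 = -3 + (l + A*l)/3 = -3 + (l/3 + A*l/3) = -3 + l/3 + A*l/3)
V(L, d) = (-5/2 + d)² (V(L, d) = (5/(-2 + 0) + d)² = (5/(-2) + d)² = (5*(-½) + d)² = (-5/2 + d)²)
-2099 + V(-222, c(-7, 6)) = -2099 + (-5 + 2*(-3 + (⅓)*(-7) + (⅓)*6*(-7)))²/4 = -2099 + (-5 + 2*(-3 - 7/3 - 14))²/4 = -2099 + (-5 + 2*(-58/3))²/4 = -2099 + (-5 - 116/3)²/4 = -2099 + (-131/3)²/4 = -2099 + (¼)*(17161/9) = -2099 + 17161/36 = -58403/36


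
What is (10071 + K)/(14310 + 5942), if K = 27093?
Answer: 9291/5063 ≈ 1.8351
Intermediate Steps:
(10071 + K)/(14310 + 5942) = (10071 + 27093)/(14310 + 5942) = 37164/20252 = 37164*(1/20252) = 9291/5063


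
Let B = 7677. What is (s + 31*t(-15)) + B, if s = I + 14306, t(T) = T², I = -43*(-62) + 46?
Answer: 31670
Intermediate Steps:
I = 2712 (I = 2666 + 46 = 2712)
s = 17018 (s = 2712 + 14306 = 17018)
(s + 31*t(-15)) + B = (17018 + 31*(-15)²) + 7677 = (17018 + 31*225) + 7677 = (17018 + 6975) + 7677 = 23993 + 7677 = 31670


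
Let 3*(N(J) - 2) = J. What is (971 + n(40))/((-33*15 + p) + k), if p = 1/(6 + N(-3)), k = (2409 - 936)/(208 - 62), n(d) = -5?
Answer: -987252/495433 ≈ -1.9927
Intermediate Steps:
N(J) = 2 + J/3
k = 1473/146 ≈ 10.089
p = 1/7 (p = 1/(6 + (2 + (1/3)*(-3))) = 1/(6 + (2 - 1)) = 1/(6 + 1) = 1/7 ≈ 0.14286)
(971 + n(40))/((-33*15 + p) + k) = (971 - 5)/((-33*15 + 1/7) + 1473/146) = 966/((-495 + 1/7) + 1473/146) = 966/(-3464/7 + 1473/146) = 966/(-495433/1022) = 966*(-1022/495433) = -987252/495433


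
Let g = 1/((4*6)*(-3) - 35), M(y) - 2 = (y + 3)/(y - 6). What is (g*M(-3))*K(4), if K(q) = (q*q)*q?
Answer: -128/107 ≈ -1.1963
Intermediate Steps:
K(q) = q**3 (K(q) = q**2*q = q**3)
M(y) = 2 + (3 + y)/(-6 + y) (M(y) = 2 + (y + 3)/(y - 6) = 2 + (3 + y)/(-6 + y))
g = -1/107 (g = 1/(24*(-3) - 35) = 1/(-72 - 35) = 1/(-107) = -1/107 ≈ -0.0093458)
(g*M(-3))*K(4) = -3*(-3 - 3)/(107*(-6 - 3))*4**3 = -3*(-6)/(107*(-9))*64 = -3*(-1)*(-6)/(107*9)*64 = -1/107*2*64 = -2/107*64 = -128/107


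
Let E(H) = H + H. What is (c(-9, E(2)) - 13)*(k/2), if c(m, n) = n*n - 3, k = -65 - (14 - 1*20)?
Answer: 0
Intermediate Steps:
k = -59 (k = -65 - (14 - 20) = -65 - 1*(-6) = -65 + 6 = -59)
E(H) = 2*H
c(m, n) = -3 + n**2 (c(m, n) = n**2 - 3 = -3 + n**2)
(c(-9, E(2)) - 13)*(k/2) = ((-3 + (2*2)**2) - 13)*(-59/2) = ((-3 + 4**2) - 13)*(-59*1/2) = ((-3 + 16) - 13)*(-59/2) = (13 - 13)*(-59/2) = 0*(-59/2) = 0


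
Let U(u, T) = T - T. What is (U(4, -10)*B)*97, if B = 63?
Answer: 0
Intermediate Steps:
U(u, T) = 0
(U(4, -10)*B)*97 = (0*63)*97 = 0*97 = 0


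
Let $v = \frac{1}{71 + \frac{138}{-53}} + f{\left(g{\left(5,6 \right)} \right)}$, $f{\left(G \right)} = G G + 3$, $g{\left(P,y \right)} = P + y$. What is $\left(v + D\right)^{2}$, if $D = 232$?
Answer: $\frac{1665527045809}{13140625} \approx 1.2675 \cdot 10^{5}$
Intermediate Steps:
$f{\left(G \right)} = 3 + G^{2}$ ($f{\left(G \right)} = G^{2} + 3 = 3 + G^{2}$)
$v = \frac{449553}{3625}$ ($v = \frac{1}{71 + \frac{138}{-53}} + \left(3 + \left(5 + 6\right)^{2}\right) = \frac{1}{71 + 138 \left(- \frac{1}{53}\right)} + \left(3 + 11^{2}\right) = \frac{1}{71 - \frac{138}{53}} + \left(3 + 121\right) = \frac{1}{\frac{3625}{53}} + 124 = \frac{53}{3625} + 124 = \frac{449553}{3625} \approx 124.01$)
$\left(v + D\right)^{2} = \left(\frac{449553}{3625} + 232\right)^{2} = \left(\frac{1290553}{3625}\right)^{2} = \frac{1665527045809}{13140625}$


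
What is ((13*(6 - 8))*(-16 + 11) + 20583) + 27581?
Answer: 48294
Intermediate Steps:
((13*(6 - 8))*(-16 + 11) + 20583) + 27581 = ((13*(-2))*(-5) + 20583) + 27581 = (-26*(-5) + 20583) + 27581 = (130 + 20583) + 27581 = 20713 + 27581 = 48294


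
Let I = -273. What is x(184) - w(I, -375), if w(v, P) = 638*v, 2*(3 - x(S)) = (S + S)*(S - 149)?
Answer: 167737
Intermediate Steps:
x(S) = 3 - S*(-149 + S) (x(S) = 3 - (S + S)*(S - 149)/2 = 3 - 2*S*(-149 + S)/2 = 3 - S*(-149 + S))
x(184) - w(I, -375) = (3 - 1*184² + 149*184) - 638*(-273) = (3 - 1*33856 + 27416) - 1*(-174174) = (3 - 33856 + 27416) + 174174 = -6437 + 174174 = 167737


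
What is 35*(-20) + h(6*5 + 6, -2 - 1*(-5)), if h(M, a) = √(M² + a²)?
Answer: -700 + 3*√145 ≈ -663.88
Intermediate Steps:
35*(-20) + h(6*5 + 6, -2 - 1*(-5)) = 35*(-20) + √((6*5 + 6)² + (-2 - 1*(-5))²) = -700 + √((30 + 6)² + (-2 + 5)²) = -700 + √(36² + 3²) = -700 + √(1296 + 9) = -700 + √1305 = -700 + 3*√145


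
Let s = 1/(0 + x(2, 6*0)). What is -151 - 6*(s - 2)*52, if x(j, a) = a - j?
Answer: 629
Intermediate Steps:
s = -½ (s = 1/(0 + (6*0 - 1*2)) = 1/(0 + (0 - 2)) = 1/(0 - 2) = 1/(-2) = -½ ≈ -0.50000)
-151 - 6*(s - 2)*52 = -151 - 6*(-½ - 2)*52 = -151 - 6*(-5/2)*52 = -151 + 15*52 = -151 + 780 = 629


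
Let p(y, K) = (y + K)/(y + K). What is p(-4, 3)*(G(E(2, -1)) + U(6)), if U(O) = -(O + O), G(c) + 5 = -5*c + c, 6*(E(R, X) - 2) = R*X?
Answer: -71/3 ≈ -23.667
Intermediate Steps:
E(R, X) = 2 + R*X/6 (E(R, X) = 2 + (R*X)/6 = 2 + R*X/6)
G(c) = -5 - 4*c (G(c) = -5 + (-5*c + c) = -5 - 4*c)
U(O) = -2*O
p(y, K) = 1 (p(y, K) = (K + y)/(K + y) = 1)
p(-4, 3)*(G(E(2, -1)) + U(6)) = 1*((-5 - 4*(2 + (⅙)*2*(-1))) - 2*6) = 1*((-5 - 4*(2 - ⅓)) - 12) = 1*((-5 - 4*5/3) - 12) = 1*((-5 - 20/3) - 12) = 1*(-35/3 - 12) = 1*(-71/3) = -71/3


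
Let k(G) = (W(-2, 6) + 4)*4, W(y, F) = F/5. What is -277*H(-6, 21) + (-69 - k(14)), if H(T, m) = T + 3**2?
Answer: -4604/5 ≈ -920.80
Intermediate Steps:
W(y, F) = F/5 (W(y, F) = F*(1/5) = F/5)
k(G) = 104/5 (k(G) = ((1/5)*6 + 4)*4 = (6/5 + 4)*4 = (26/5)*4 = 104/5)
H(T, m) = 9 + T (H(T, m) = T + 9 = 9 + T)
-277*H(-6, 21) + (-69 - k(14)) = -277*(9 - 6) + (-69 - 1*104/5) = -277*3 + (-69 - 104/5) = -831 - 449/5 = -4604/5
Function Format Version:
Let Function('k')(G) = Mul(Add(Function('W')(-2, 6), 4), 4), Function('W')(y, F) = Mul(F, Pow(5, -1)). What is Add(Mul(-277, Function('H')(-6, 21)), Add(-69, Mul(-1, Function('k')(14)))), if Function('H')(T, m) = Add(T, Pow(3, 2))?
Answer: Rational(-4604, 5) ≈ -920.80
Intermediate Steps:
Function('W')(y, F) = Mul(Rational(1, 5), F) (Function('W')(y, F) = Mul(F, Rational(1, 5)) = Mul(Rational(1, 5), F))
Function('k')(G) = Rational(104, 5) (Function('k')(G) = Mul(Add(Mul(Rational(1, 5), 6), 4), 4) = Mul(Add(Rational(6, 5), 4), 4) = Mul(Rational(26, 5), 4) = Rational(104, 5))
Function('H')(T, m) = Add(9, T) (Function('H')(T, m) = Add(T, 9) = Add(9, T))
Add(Mul(-277, Function('H')(-6, 21)), Add(-69, Mul(-1, Function('k')(14)))) = Add(Mul(-277, Add(9, -6)), Add(-69, Mul(-1, Rational(104, 5)))) = Add(Mul(-277, 3), Add(-69, Rational(-104, 5))) = Add(-831, Rational(-449, 5)) = Rational(-4604, 5)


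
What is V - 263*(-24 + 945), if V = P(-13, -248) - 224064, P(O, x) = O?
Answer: -466300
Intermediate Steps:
V = -224077 (V = -13 - 224064 = -224077)
V - 263*(-24 + 945) = -224077 - 263*(-24 + 945) = -224077 - 263*921 = -224077 - 242223 = -466300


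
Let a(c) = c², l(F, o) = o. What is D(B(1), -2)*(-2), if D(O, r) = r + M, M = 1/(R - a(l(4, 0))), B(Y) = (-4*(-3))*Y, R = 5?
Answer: 18/5 ≈ 3.6000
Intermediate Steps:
B(Y) = 12*Y
M = ⅕ (M = 1/(5 - 1*0²) = 1/(5 - 1*0) = 1/(5 + 0) = 1/5 = ⅕ ≈ 0.20000)
D(O, r) = ⅕ + r (D(O, r) = r + ⅕ = ⅕ + r)
D(B(1), -2)*(-2) = (⅕ - 2)*(-2) = -9/5*(-2) = 18/5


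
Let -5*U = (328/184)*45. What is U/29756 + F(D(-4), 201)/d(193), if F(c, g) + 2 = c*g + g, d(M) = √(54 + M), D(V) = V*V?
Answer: -369/684388 + 3415*√247/247 ≈ 217.29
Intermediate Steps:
D(V) = V²
U = -369/23 (U = -328/184*45/5 = -328*(1/184)*45/5 = -41*45/115 = -⅕*1845/23 = -369/23 ≈ -16.043)
F(c, g) = -2 + g + c*g (F(c, g) = -2 + (c*g + g) = -2 + (g + c*g) = -2 + g + c*g)
U/29756 + F(D(-4), 201)/d(193) = -369/23/29756 + (-2 + 201 + (-4)²*201)/(√(54 + 193)) = -369/23*1/29756 + (-2 + 201 + 16*201)/(√247) = -369/684388 + (-2 + 201 + 3216)*(√247/247) = -369/684388 + 3415*(√247/247) = -369/684388 + 3415*√247/247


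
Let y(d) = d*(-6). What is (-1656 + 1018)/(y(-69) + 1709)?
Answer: -58/193 ≈ -0.30052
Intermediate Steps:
y(d) = -6*d
(-1656 + 1018)/(y(-69) + 1709) = (-1656 + 1018)/(-6*(-69) + 1709) = -638/(414 + 1709) = -638/2123 = -638*1/2123 = -58/193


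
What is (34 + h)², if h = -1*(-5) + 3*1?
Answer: 1764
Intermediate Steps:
h = 8 (h = 5 + 3 = 8)
(34 + h)² = (34 + 8)² = 42² = 1764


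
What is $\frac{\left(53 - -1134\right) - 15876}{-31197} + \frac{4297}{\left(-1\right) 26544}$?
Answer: $\frac{28427923}{92010352} \approx 0.30896$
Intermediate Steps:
$\frac{\left(53 - -1134\right) - 15876}{-31197} + \frac{4297}{\left(-1\right) 26544} = \left(\left(53 + 1134\right) - 15876\right) \left(- \frac{1}{31197}\right) + \frac{4297}{-26544} = \left(1187 - 15876\right) \left(- \frac{1}{31197}\right) + 4297 \left(- \frac{1}{26544}\right) = \left(-14689\right) \left(- \frac{1}{31197}\right) - \frac{4297}{26544} = \frac{14689}{31197} - \frac{4297}{26544} = \frac{28427923}{92010352}$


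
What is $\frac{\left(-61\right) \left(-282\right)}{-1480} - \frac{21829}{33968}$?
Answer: $- \frac{77078057}{6284080} \approx -12.266$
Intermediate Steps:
$\frac{\left(-61\right) \left(-282\right)}{-1480} - \frac{21829}{33968} = 17202 \left(- \frac{1}{1480}\right) - \frac{21829}{33968} = - \frac{8601}{740} - \frac{21829}{33968} = - \frac{77078057}{6284080}$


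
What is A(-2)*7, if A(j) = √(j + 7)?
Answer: 7*√5 ≈ 15.652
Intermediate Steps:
A(j) = √(7 + j)
A(-2)*7 = √(7 - 2)*7 = √5*7 = 7*√5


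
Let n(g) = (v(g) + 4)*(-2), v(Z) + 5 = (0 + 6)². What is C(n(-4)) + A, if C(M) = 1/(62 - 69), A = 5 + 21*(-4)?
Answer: -554/7 ≈ -79.143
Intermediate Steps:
v(Z) = 31 (v(Z) = -5 + (0 + 6)² = -5 + 6² = -5 + 36 = 31)
n(g) = -70 (n(g) = (31 + 4)*(-2) = 35*(-2) = -70)
A = -79 (A = 5 - 84 = -79)
C(M) = -⅐ (C(M) = 1/(-7) = -⅐)
C(n(-4)) + A = -⅐ - 79 = -554/7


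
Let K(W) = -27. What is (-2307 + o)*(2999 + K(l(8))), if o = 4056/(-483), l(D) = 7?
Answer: -1107899188/161 ≈ -6.8814e+6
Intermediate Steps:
o = -1352/161 (o = 4056*(-1/483) = -1352/161 ≈ -8.3975)
(-2307 + o)*(2999 + K(l(8))) = (-2307 - 1352/161)*(2999 - 27) = -372779/161*2972 = -1107899188/161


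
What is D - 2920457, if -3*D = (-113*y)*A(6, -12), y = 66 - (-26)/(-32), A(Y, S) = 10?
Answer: -69501673/24 ≈ -2.8959e+6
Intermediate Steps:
y = 1043/16 (y = 66 - (-26)*(-1)/32 = 66 - 1*13/16 = 66 - 13/16 = 1043/16 ≈ 65.188)
D = 589295/24 (D = -(-113*1043/16)*10/3 = -(-117859)*10/48 = -⅓*(-589295/8) = 589295/24 ≈ 24554.)
D - 2920457 = 589295/24 - 2920457 = -69501673/24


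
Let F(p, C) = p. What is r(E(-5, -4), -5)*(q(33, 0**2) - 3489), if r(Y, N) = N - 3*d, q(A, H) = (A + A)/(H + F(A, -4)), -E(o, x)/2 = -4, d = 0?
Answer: 17435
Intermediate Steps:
E(o, x) = 8 (E(o, x) = -2*(-4) = 8)
q(A, H) = 2*A/(A + H) (q(A, H) = (A + A)/(H + A) = (2*A)/(A + H) = 2*A/(A + H))
r(Y, N) = N (r(Y, N) = N - 3*0 = N + 0 = N)
r(E(-5, -4), -5)*(q(33, 0**2) - 3489) = -5*(2*33/(33 + 0**2) - 3489) = -5*(2*33/(33 + 0) - 3489) = -5*(2*33/33 - 3489) = -5*(2*33*(1/33) - 3489) = -5*(2 - 3489) = -5*(-3487) = 17435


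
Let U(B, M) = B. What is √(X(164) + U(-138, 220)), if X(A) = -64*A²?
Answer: I*√1721482 ≈ 1312.1*I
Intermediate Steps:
√(X(164) + U(-138, 220)) = √(-64*164² - 138) = √(-64*26896 - 138) = √(-1721344 - 138) = √(-1721482) = I*√1721482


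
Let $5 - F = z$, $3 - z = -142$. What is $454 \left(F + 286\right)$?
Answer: $66284$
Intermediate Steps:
$z = 145$ ($z = 3 - -142 = 3 + 142 = 145$)
$F = -140$ ($F = 5 - 145 = -140$)
$454 \left(F + 286\right) = 454 \left(-140 + 286\right) = 454 \cdot 146 = 66284$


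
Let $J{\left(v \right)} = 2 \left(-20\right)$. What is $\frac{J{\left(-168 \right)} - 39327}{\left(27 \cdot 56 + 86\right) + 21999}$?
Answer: $- \frac{39367}{23597} \approx -1.6683$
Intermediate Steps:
$J{\left(v \right)} = -40$
$\frac{J{\left(-168 \right)} - 39327}{\left(27 \cdot 56 + 86\right) + 21999} = \frac{-40 - 39327}{\left(27 \cdot 56 + 86\right) + 21999} = - \frac{39367}{\left(1512 + 86\right) + 21999} = - \frac{39367}{1598 + 21999} = - \frac{39367}{23597}$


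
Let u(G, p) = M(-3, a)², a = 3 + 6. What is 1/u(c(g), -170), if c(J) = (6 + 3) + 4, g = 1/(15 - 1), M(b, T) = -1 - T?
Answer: 1/100 ≈ 0.010000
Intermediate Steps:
a = 9
g = 1/14 ≈ 0.071429
c(J) = 13 (c(J) = 9 + 4 = 13)
u(G, p) = 100 (u(G, p) = (-1 - 1*9)² = (-1 - 9)² = (-10)² = 100)
1/u(c(g), -170) = 1/100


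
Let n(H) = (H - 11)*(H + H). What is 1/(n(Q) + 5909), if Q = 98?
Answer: 1/22961 ≈ 4.3552e-5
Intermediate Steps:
n(H) = 2*H*(-11 + H) (n(H) = (-11 + H)*(2*H) = 2*H*(-11 + H))
1/(n(Q) + 5909) = 1/(2*98*(-11 + 98) + 5909) = 1/(2*98*87 + 5909) = 1/(17052 + 5909) = 1/22961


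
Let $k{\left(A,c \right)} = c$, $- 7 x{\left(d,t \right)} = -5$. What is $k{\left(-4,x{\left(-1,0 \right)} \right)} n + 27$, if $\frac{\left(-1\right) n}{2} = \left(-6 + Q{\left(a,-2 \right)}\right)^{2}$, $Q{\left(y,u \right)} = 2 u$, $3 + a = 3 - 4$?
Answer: $- \frac{811}{7} \approx -115.86$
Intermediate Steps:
$x{\left(d,t \right)} = \frac{5}{7}$ ($x{\left(d,t \right)} = \left(- \frac{1}{7}\right) \left(-5\right) = \frac{5}{7}$)
$a = -4$ ($a = -3 + \left(3 - 4\right) = -3 - 1 = -4$)
$n = -200$ ($n = - 2 \left(-6 + 2 \left(-2\right)\right)^{2} = - 2 \left(-6 - 4\right)^{2} = - 2 \left(-10\right)^{2} = \left(-2\right) 100 = -200$)
$k{\left(-4,x{\left(-1,0 \right)} \right)} n + 27 = \frac{5}{7} \left(-200\right) + 27 = - \frac{1000}{7} + 27 = - \frac{811}{7}$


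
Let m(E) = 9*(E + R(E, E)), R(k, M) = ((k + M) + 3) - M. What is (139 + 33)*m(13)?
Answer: 44892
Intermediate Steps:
R(k, M) = 3 + k (R(k, M) = ((M + k) + 3) - M = (3 + M + k) - M = 3 + k)
m(E) = 27 + 18*E (m(E) = 9*(E + (3 + E)) = 9*(3 + 2*E) = 27 + 18*E)
(139 + 33)*m(13) = (139 + 33)*(27 + 18*13) = 172*(27 + 234) = 172*261 = 44892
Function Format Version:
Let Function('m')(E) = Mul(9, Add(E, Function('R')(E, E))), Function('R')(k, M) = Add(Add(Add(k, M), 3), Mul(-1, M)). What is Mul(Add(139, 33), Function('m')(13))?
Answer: 44892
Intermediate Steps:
Function('R')(k, M) = Add(3, k) (Function('R')(k, M) = Add(Add(Add(M, k), 3), Mul(-1, M)) = Add(Add(3, M, k), Mul(-1, M)) = Add(3, k))
Function('m')(E) = Add(27, Mul(18, E)) (Function('m')(E) = Mul(9, Add(E, Add(3, E))) = Mul(9, Add(3, Mul(2, E))) = Add(27, Mul(18, E)))
Mul(Add(139, 33), Function('m')(13)) = Mul(Add(139, 33), Add(27, Mul(18, 13))) = Mul(172, Add(27, 234)) = Mul(172, 261) = 44892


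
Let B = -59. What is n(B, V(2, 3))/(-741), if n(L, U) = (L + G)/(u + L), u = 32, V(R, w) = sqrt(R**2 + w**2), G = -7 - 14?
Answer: -80/20007 ≈ -0.0039986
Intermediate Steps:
G = -21
n(L, U) = (-21 + L)/(32 + L) (n(L, U) = (L - 21)/(32 + L) = (-21 + L)/(32 + L))
n(B, V(2, 3))/(-741) = ((-21 - 59)/(32 - 59))/(-741) = (-80/(-27))*(-1/741) = -1/27*(-80)*(-1/741) = (80/27)*(-1/741) = -80/20007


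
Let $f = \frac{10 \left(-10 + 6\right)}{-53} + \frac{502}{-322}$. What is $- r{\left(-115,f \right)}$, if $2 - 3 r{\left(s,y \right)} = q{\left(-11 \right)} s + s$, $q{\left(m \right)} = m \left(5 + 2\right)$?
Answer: $\frac{8738}{3} \approx 2912.7$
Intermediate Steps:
$q{\left(m \right)} = 7 m$ ($q{\left(m \right)} = m 7 = 7 m$)
$f = - \frac{6863}{8533}$ ($f = 10 \left(-4\right) \left(- \frac{1}{53}\right) + 502 \left(- \frac{1}{322}\right) = \left(-40\right) \left(- \frac{1}{53}\right) - \frac{251}{161} = \frac{40}{53} - \frac{251}{161} = - \frac{6863}{8533} \approx -0.80429$)
$r{\left(s,y \right)} = \frac{2}{3} + \frac{76 s}{3}$ ($r{\left(s,y \right)} = \frac{2}{3} - \frac{7 \left(-11\right) s + s}{3} = \frac{2}{3} - \frac{- 77 s + s}{3} = \frac{2}{3} - \frac{\left(-76\right) s}{3} = \frac{2}{3} + \frac{76 s}{3}$)
$- r{\left(-115,f \right)} = - (\frac{2}{3} + \frac{76}{3} \left(-115\right)) = - (\frac{2}{3} - \frac{8740}{3}) = \left(-1\right) \left(- \frac{8738}{3}\right) = \frac{8738}{3}$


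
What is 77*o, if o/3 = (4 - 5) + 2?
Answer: 231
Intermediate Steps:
o = 3 (o = 3*((4 - 5) + 2) = 3*(-1 + 2) = 3*1 = 3)
77*o = 77*3 = 231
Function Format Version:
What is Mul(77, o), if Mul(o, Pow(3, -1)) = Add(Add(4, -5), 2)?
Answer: 231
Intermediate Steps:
o = 3 (o = Mul(3, Add(Add(4, -5), 2)) = Mul(3, Add(-1, 2)) = Mul(3, 1) = 3)
Mul(77, o) = Mul(77, 3) = 231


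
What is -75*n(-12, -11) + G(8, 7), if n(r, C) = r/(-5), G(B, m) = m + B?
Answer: -165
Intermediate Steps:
G(B, m) = B + m
n(r, C) = -r/5 (n(r, C) = r*(-⅕) = -r/5)
-75*n(-12, -11) + G(8, 7) = -(-15)*(-12) + (8 + 7) = -75*12/5 + 15 = -180 + 15 = -165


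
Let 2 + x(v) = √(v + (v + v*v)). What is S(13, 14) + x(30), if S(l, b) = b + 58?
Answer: 70 + 8*√15 ≈ 100.98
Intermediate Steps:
S(l, b) = 58 + b
x(v) = -2 + √(v² + 2*v) (x(v) = -2 + √(v + (v + v*v)) = -2 + √(v + (v + v²)) = -2 + √(v² + 2*v))
S(13, 14) + x(30) = (58 + 14) + (-2 + √(30*(2 + 30))) = 72 + (-2 + √(30*32)) = 72 + (-2 + √960) = 72 + (-2 + 8*√15) = 70 + 8*√15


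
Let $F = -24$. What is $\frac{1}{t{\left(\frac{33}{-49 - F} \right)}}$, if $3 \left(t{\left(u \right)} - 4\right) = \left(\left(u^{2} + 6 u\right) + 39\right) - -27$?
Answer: $\frac{625}{14963} \approx 0.04177$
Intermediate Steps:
$t{\left(u \right)} = 26 + 2 u + \frac{u^{2}}{3}$ ($t{\left(u \right)} = 4 + \frac{\left(\left(u^{2} + 6 u\right) + 39\right) - -27}{3} = 4 + \frac{\left(39 + u^{2} + 6 u\right) + 27}{3} = 4 + \frac{66 + u^{2} + 6 u}{3} = 4 + \left(22 + 2 u + \frac{u^{2}}{3}\right) = 26 + 2 u + \frac{u^{2}}{3}$)
$\frac{1}{t{\left(\frac{33}{-49 - F} \right)}} = \frac{1}{26 + 2 \frac{33}{-49 - -24} + \frac{\left(\frac{33}{-49 - -24}\right)^{2}}{3}} = \frac{1}{26 + 2 \frac{33}{-49 + 24} + \frac{\left(\frac{33}{-49 + 24}\right)^{2}}{3}} = \frac{1}{26 + 2 \frac{33}{-25} + \frac{\left(\frac{33}{-25}\right)^{2}}{3}} = \frac{1}{26 + 2 \cdot 33 \left(- \frac{1}{25}\right) + \frac{\left(33 \left(- \frac{1}{25}\right)\right)^{2}}{3}} = \frac{1}{26 + 2 \left(- \frac{33}{25}\right) + \frac{\left(- \frac{33}{25}\right)^{2}}{3}} = \frac{1}{26 - \frac{66}{25} + \frac{1}{3} \cdot \frac{1089}{625}} = \frac{1}{26 - \frac{66}{25} + \frac{363}{625}} = \frac{1}{\frac{14963}{625}} = \frac{625}{14963}$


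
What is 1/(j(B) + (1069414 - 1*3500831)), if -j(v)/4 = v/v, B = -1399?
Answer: -1/2431421 ≈ -4.1128e-7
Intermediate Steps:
j(v) = -4 (j(v) = -4*v/v = -4*1 = -4)
1/(j(B) + (1069414 - 1*3500831)) = 1/(-4 + (1069414 - 1*3500831)) = 1/(-4 + (1069414 - 3500831)) = 1/(-4 - 2431417) = 1/(-2431421) = -1/2431421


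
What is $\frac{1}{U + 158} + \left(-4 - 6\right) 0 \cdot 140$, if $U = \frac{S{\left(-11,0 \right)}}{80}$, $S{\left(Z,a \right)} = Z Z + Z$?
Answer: $\frac{8}{1275} \approx 0.0062745$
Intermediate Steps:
$S{\left(Z,a \right)} = Z + Z^{2}$ ($S{\left(Z,a \right)} = Z^{2} + Z = Z + Z^{2}$)
$U = \frac{11}{8}$ ($U = \frac{\left(-11\right) \left(1 - 11\right)}{80} = \left(-11\right) \left(-10\right) \frac{1}{80} = 110 \cdot \frac{1}{80} = \frac{11}{8} \approx 1.375$)
$\frac{1}{U + 158} + \left(-4 - 6\right) 0 \cdot 140 = \frac{1}{\frac{11}{8} + 158} + \left(-4 - 6\right) 0 \cdot 140 = \frac{1}{\frac{1275}{8}} + \left(-10\right) 0 \cdot 140 = \frac{8}{1275} + 0 \cdot 140 = \frac{8}{1275} + 0 = \frac{8}{1275}$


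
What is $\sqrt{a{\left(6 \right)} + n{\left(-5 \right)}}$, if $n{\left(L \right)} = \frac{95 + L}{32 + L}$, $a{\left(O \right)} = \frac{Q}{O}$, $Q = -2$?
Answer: $\sqrt{3} \approx 1.732$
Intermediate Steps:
$a{\left(O \right)} = - \frac{2}{O}$
$n{\left(L \right)} = \frac{95 + L}{32 + L}$
$\sqrt{a{\left(6 \right)} + n{\left(-5 \right)}} = \sqrt{- \frac{2}{6} + \frac{95 - 5}{32 - 5}} = \sqrt{\left(-2\right) \frac{1}{6} + \frac{1}{27} \cdot 90} = \sqrt{- \frac{1}{3} + \frac{1}{27} \cdot 90} = \sqrt{- \frac{1}{3} + \frac{10}{3}} = \sqrt{3}$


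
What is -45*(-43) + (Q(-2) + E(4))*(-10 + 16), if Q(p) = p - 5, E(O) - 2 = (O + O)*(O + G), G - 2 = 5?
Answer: 2433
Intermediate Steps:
G = 7 (G = 2 + 5 = 7)
E(O) = 2 + 2*O*(7 + O) (E(O) = 2 + (O + O)*(O + 7) = 2 + (2*O)*(7 + O) = 2 + 2*O*(7 + O))
Q(p) = -5 + p
-45*(-43) + (Q(-2) + E(4))*(-10 + 16) = -45*(-43) + ((-5 - 2) + (2 + 2*4² + 14*4))*(-10 + 16) = 1935 + (-7 + (2 + 2*16 + 56))*6 = 1935 + (-7 + (2 + 32 + 56))*6 = 1935 + (-7 + 90)*6 = 1935 + 83*6 = 1935 + 498 = 2433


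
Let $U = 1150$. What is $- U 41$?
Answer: $-47150$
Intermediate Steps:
$- U 41 = - 1150 \cdot 41 = \left(-1\right) 47150 = -47150$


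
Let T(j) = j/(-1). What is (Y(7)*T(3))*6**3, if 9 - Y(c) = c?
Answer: -1296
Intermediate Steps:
T(j) = -j (T(j) = j*(-1) = -j)
Y(c) = 9 - c
(Y(7)*T(3))*6**3 = ((9 - 1*7)*(-1*3))*6**3 = ((9 - 7)*(-3))*216 = (2*(-3))*216 = -6*216 = -1296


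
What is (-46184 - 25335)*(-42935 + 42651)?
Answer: 20311396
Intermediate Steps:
(-46184 - 25335)*(-42935 + 42651) = -71519*(-284) = 20311396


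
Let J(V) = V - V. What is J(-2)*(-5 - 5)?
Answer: 0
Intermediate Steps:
J(V) = 0
J(-2)*(-5 - 5) = 0*(-5 - 5) = 0*(-10) = 0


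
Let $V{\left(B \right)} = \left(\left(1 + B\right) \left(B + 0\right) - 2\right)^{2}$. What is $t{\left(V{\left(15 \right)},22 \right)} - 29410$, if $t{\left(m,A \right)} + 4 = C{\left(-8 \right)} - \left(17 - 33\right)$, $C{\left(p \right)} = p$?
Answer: $-29406$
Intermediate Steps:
$V{\left(B \right)} = \left(-2 + B \left(1 + B\right)\right)^{2}$ ($V{\left(B \right)} = \left(\left(1 + B\right) B - 2\right)^{2} = \left(B \left(1 + B\right) - 2\right)^{2} = \left(-2 + B \left(1 + B\right)\right)^{2}$)
$t{\left(m,A \right)} = 4$ ($t{\left(m,A \right)} = -4 - -8 = -4 + \left(-8 + 16\right) = -4 + 8 = 4$)
$t{\left(V{\left(15 \right)},22 \right)} - 29410 = 4 - 29410 = -29406$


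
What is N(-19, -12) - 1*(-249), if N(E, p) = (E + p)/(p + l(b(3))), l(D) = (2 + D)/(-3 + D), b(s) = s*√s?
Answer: 459600/1823 + 465*√3/1823 ≈ 252.55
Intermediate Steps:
b(s) = s^(3/2)
l(D) = (2 + D)/(-3 + D)
N(E, p) = (E + p)/(p + (2 + 3*√3)/(-3 + 3*√3)) (N(E, p) = (E + p)/(p + (2 + 3^(3/2))/(-3 + 3^(3/2))) = (E + p)/(p + (2 + 3*√3)/(-3 + 3*√3)))
N(-19, -12) - 1*(-249) = 3*(1 - √3)*(-19 - 12)/(-2 - 3*√3 + 3*(-12)*(1 - √3)) - 1*(-249) = 3*(1 - √3)*(-31)/(-2 - 3*√3 + (-36 + 36*√3)) + 249 = 3*(1 - √3)*(-31)/(-38 + 33*√3) + 249 = -93*(1 - √3)/(-38 + 33*√3) + 249 = 249 - 93*(1 - √3)/(-38 + 33*√3)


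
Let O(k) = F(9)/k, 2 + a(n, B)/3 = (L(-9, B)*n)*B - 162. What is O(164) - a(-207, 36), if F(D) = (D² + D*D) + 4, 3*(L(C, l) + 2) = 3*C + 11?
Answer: -13402981/82 ≈ -1.6345e+5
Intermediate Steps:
L(C, l) = 5/3 + C (L(C, l) = -2 + (3*C + 11)/3 = -2 + (11 + 3*C)/3 = -2 + (11/3 + C) = 5/3 + C)
F(D) = 4 + 2*D² (F(D) = (D² + D²) + 4 = 2*D² + 4 = 4 + 2*D²)
a(n, B) = -492 - 22*B*n (a(n, B) = -6 + 3*(((5/3 - 9)*n)*B - 162) = -6 + 3*((-22*n/3)*B - 162) = -6 + 3*(-22*B*n/3 - 162) = -6 + 3*(-162 - 22*B*n/3) = -6 + (-486 - 22*B*n) = -492 - 22*B*n)
O(k) = 166/k (O(k) = (4 + 2*9²)/k = (4 + 2*81)/k = (4 + 162)/k = 166/k)
O(164) - a(-207, 36) = 166/164 - (-492 - 22*36*(-207)) = 166*(1/164) - (-492 + 163944) = 83/82 - 1*163452 = 83/82 - 163452 = -13402981/82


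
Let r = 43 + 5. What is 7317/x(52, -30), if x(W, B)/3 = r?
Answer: 813/16 ≈ 50.813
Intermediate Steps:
r = 48
x(W, B) = 144 (x(W, B) = 3*48 = 144)
7317/x(52, -30) = 7317/144 = 7317*(1/144) = 813/16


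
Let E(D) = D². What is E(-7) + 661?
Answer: 710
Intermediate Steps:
E(-7) + 661 = (-7)² + 661 = 49 + 661 = 710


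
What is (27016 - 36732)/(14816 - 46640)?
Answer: 2429/7956 ≈ 0.30530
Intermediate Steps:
(27016 - 36732)/(14816 - 46640) = -9716/(-31824) = -9716*(-1/31824) = 2429/7956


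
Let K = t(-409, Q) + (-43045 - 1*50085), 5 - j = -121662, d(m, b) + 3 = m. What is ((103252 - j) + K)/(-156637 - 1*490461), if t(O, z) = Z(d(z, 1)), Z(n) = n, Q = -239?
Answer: 111787/647098 ≈ 0.17275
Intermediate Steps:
d(m, b) = -3 + m
j = 121667 (j = 5 - 1*(-121662) = 5 + 121662 = 121667)
t(O, z) = -3 + z
K = -93372 (K = (-3 - 239) + (-43045 - 1*50085) = -242 + (-43045 - 50085) = -242 - 93130 = -93372)
((103252 - j) + K)/(-156637 - 1*490461) = ((103252 - 1*121667) - 93372)/(-156637 - 1*490461) = ((103252 - 121667) - 93372)/(-156637 - 490461) = (-18415 - 93372)/(-647098) = -111787*(-1/647098) = 111787/647098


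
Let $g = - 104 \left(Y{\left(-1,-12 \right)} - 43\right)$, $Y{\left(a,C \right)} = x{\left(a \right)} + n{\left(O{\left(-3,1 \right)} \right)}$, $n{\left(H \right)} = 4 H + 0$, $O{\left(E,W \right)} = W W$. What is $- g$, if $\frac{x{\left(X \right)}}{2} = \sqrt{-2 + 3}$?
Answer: $-3848$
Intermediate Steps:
$x{\left(X \right)} = 2$ ($x{\left(X \right)} = 2 \sqrt{-2 + 3} = 2 \sqrt{1} = 2 \cdot 1 = 2$)
$O{\left(E,W \right)} = W^{2}$
$n{\left(H \right)} = 4 H$
$Y{\left(a,C \right)} = 6$ ($Y{\left(a,C \right)} = 2 + 4 \cdot 1^{2} = 2 + 4 \cdot 1 = 2 + 4 = 6$)
$g = 3848$ ($g = - 104 \left(6 - 43\right) = \left(-104\right) \left(-37\right) = 3848$)
$- g = \left(-1\right) 3848 = -3848$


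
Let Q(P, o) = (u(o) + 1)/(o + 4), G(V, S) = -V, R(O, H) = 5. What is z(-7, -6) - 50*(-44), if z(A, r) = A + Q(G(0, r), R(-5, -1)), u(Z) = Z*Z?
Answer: 19763/9 ≈ 2195.9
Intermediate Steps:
u(Z) = Z**2
Q(P, o) = (1 + o**2)/(4 + o) (Q(P, o) = (o**2 + 1)/(o + 4) = (1 + o**2)/(4 + o))
z(A, r) = 26/9 + A (z(A, r) = A + (1 + 5**2)/(4 + 5) = A + (1 + 25)/9 = A + (1/9)*26 = A + 26/9 = 26/9 + A)
z(-7, -6) - 50*(-44) = (26/9 - 7) - 50*(-44) = -37/9 + 2200 = 19763/9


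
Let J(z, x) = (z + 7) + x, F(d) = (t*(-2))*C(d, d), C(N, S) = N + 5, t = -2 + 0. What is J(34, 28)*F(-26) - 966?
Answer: -6762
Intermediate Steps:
t = -2
C(N, S) = 5 + N
F(d) = 20 + 4*d (F(d) = (-2*(-2))*(5 + d) = 4*(5 + d) = 20 + 4*d)
J(z, x) = 7 + x + z (J(z, x) = (7 + z) + x = 7 + x + z)
J(34, 28)*F(-26) - 966 = (7 + 28 + 34)*(20 + 4*(-26)) - 966 = 69*(20 - 104) - 966 = 69*(-84) - 966 = -5796 - 966 = -6762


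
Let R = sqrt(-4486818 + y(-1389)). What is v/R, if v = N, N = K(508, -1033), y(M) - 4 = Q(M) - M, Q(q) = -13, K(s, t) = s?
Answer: -254*I*sqrt(498382)/747573 ≈ -0.23986*I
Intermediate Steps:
y(M) = -9 - M (y(M) = 4 + (-13 - M) = -9 - M)
N = 508
R = 3*I*sqrt(498382) (R = sqrt(-4486818 + (-9 - 1*(-1389))) = sqrt(-4486818 + (-9 + 1389)) = sqrt(-4486818 + 1380) = sqrt(-4485438) = 3*I*sqrt(498382) ≈ 2117.9*I)
v = 508
v/R = 508/((3*I*sqrt(498382))) = 508*(-I*sqrt(498382)/1495146) = -254*I*sqrt(498382)/747573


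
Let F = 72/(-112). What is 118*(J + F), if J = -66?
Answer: -55047/7 ≈ -7863.9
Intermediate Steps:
F = -9/14 (F = 72*(-1/112) = -9/14 ≈ -0.64286)
118*(J + F) = 118*(-66 - 9/14) = 118*(-933/14) = -55047/7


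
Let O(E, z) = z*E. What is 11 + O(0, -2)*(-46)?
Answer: 11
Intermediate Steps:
O(E, z) = E*z
11 + O(0, -2)*(-46) = 11 + (0*(-2))*(-46) = 11 + 0*(-46) = 11 + 0 = 11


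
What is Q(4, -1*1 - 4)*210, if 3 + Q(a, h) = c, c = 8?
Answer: 1050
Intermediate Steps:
Q(a, h) = 5 (Q(a, h) = -3 + 8 = 5)
Q(4, -1*1 - 4)*210 = 5*210 = 1050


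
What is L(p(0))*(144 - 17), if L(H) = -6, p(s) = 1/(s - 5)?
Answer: -762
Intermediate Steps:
p(s) = 1/(-5 + s)
L(p(0))*(144 - 17) = -6*(144 - 17) = -6*127 = -762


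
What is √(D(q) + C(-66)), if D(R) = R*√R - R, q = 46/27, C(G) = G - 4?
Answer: √(-52272 + 138*√138)/27 ≈ 8.3355*I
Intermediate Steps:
C(G) = -4 + G
q = 46/27 (q = 46*(1/27) = 46/27 ≈ 1.7037)
D(R) = R^(3/2) - R
√(D(q) + C(-66)) = √(((46/27)^(3/2) - 1*46/27) + (-4 - 66)) = √((46*√138/243 - 46/27) - 70) = √((-46/27 + 46*√138/243) - 70) = √(-1936/27 + 46*√138/243)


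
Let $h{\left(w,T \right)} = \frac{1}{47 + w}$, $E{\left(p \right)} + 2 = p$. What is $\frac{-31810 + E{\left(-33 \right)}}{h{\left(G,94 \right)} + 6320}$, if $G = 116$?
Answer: $- \frac{157295}{31217} \approx -5.0388$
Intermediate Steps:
$E{\left(p \right)} = -2 + p$
$\frac{-31810 + E{\left(-33 \right)}}{h{\left(G,94 \right)} + 6320} = \frac{-31810 - 35}{\frac{1}{47 + 116} + 6320} = \frac{-31810 - 35}{\frac{1}{163} + 6320} = - \frac{31845}{\frac{1}{163} + 6320} = - \frac{31845}{\frac{1030161}{163}} = \left(-31845\right) \frac{163}{1030161} = - \frac{157295}{31217}$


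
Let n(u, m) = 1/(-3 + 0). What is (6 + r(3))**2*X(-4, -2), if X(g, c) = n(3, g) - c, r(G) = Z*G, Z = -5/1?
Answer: 135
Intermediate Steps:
Z = -5 (Z = -5*1 = -5)
n(u, m) = -1/3 (n(u, m) = 1/(-3) = -1/3)
r(G) = -5*G
X(g, c) = -1/3 - c
(6 + r(3))**2*X(-4, -2) = (6 - 5*3)**2*(-1/3 - 1*(-2)) = (6 - 15)**2*(-1/3 + 2) = (-9)**2*(5/3) = 81*(5/3) = 135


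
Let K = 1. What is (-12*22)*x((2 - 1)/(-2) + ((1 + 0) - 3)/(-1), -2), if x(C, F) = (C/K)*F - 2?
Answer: 1320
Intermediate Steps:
x(C, F) = -2 + C*F (x(C, F) = (C/1)*F - 2 = (C*1)*F - 2 = C*F - 2 = -2 + C*F)
(-12*22)*x((2 - 1)/(-2) + ((1 + 0) - 3)/(-1), -2) = (-12*22)*(-2 + ((2 - 1)/(-2) + ((1 + 0) - 3)/(-1))*(-2)) = -264*(-2 + (1*(-1/2) + (1 - 3)*(-1))*(-2)) = -264*(-2 + (-1/2 - 2*(-1))*(-2)) = -264*(-2 + (-1/2 + 2)*(-2)) = -264*(-2 + (3/2)*(-2)) = -264*(-2 - 3) = -264*(-5) = 1320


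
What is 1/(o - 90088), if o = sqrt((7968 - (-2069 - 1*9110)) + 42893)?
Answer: -11261/1014473213 - sqrt(15510)/4057892852 ≈ -1.1131e-5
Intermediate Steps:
o = 2*sqrt(15510) (o = sqrt((7968 - (-2069 - 9110)) + 42893) = sqrt((7968 - 1*(-11179)) + 42893) = sqrt((7968 + 11179) + 42893) = sqrt(19147 + 42893) = sqrt(62040) = 2*sqrt(15510) ≈ 249.08)
1/(o - 90088) = 1/(2*sqrt(15510) - 90088) = 1/(-90088 + 2*sqrt(15510))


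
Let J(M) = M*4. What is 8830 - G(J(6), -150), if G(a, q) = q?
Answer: 8980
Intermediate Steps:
J(M) = 4*M
8830 - G(J(6), -150) = 8830 - 1*(-150) = 8830 + 150 = 8980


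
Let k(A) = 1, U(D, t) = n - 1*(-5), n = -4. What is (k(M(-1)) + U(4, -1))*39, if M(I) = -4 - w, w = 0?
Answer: 78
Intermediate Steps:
U(D, t) = 1 (U(D, t) = -4 - 1*(-5) = -4 + 5 = 1)
M(I) = -4 (M(I) = -4 - 1*0 = -4 + 0 = -4)
(k(M(-1)) + U(4, -1))*39 = (1 + 1)*39 = 2*39 = 78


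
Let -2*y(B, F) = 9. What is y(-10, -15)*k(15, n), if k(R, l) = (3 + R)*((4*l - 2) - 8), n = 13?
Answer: -3402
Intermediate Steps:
k(R, l) = (-10 + 4*l)*(3 + R) (k(R, l) = (3 + R)*((-2 + 4*l) - 8) = (3 + R)*(-10 + 4*l) = (-10 + 4*l)*(3 + R))
y(B, F) = -9/2 (y(B, F) = -½*9 = -9/2)
y(-10, -15)*k(15, n) = -9*(-30 - 10*15 + 12*13 + 4*15*13)/2 = -9*(-30 - 150 + 156 + 780)/2 = -9/2*756 = -3402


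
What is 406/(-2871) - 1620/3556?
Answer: -52541/88011 ≈ -0.59698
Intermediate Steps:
406/(-2871) - 1620/3556 = 406*(-1/2871) - 1620*1/3556 = -14/99 - 405/889 = -52541/88011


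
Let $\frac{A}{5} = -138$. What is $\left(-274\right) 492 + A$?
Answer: $-135498$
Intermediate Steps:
$A = -690$ ($A = 5 \left(-138\right) = -690$)
$\left(-274\right) 492 + A = \left(-274\right) 492 - 690 = -134808 - 690 = -135498$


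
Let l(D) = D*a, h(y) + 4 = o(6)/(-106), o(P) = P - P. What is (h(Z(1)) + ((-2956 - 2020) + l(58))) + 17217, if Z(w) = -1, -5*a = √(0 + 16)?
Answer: 60953/5 ≈ 12191.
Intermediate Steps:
a = -⅘ (a = -√(0 + 16)/5 = -√16/5 = -⅕*4 = -⅘ ≈ -0.80000)
o(P) = 0
h(y) = -4 (h(y) = -4 + 0/(-106) = -4 + 0*(-1/106) = -4 + 0 = -4)
l(D) = -4*D/5 (l(D) = D*(-⅘) = -4*D/5)
(h(Z(1)) + ((-2956 - 2020) + l(58))) + 17217 = (-4 + ((-2956 - 2020) - ⅘*58)) + 17217 = (-4 + (-4976 - 232/5)) + 17217 = (-4 - 25112/5) + 17217 = -25132/5 + 17217 = 60953/5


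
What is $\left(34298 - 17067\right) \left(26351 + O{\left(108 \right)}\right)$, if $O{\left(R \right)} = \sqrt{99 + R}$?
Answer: $454054081 + 51693 \sqrt{23} \approx 4.543 \cdot 10^{8}$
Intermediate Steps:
$\left(34298 - 17067\right) \left(26351 + O{\left(108 \right)}\right) = \left(34298 - 17067\right) \left(26351 + \sqrt{99 + 108}\right) = 17231 \left(26351 + \sqrt{207}\right) = 17231 \left(26351 + 3 \sqrt{23}\right) = 454054081 + 51693 \sqrt{23}$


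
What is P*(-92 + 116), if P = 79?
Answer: 1896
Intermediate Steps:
P*(-92 + 116) = 79*(-92 + 116) = 79*24 = 1896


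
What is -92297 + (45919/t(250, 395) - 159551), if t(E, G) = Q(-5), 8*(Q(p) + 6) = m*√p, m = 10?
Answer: -180953672/701 - 918380*I*√5/701 ≈ -2.5814e+5 - 2929.5*I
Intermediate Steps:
Q(p) = -6 + 5*√p/4 (Q(p) = -6 + (10*√p)/8 = -6 + 5*√p/4)
t(E, G) = -6 + 5*I*√5/4 (t(E, G) = -6 + 5*√(-5)/4 = -6 + 5*(I*√5)/4 = -6 + 5*I*√5/4)
-92297 + (45919/t(250, 395) - 159551) = -92297 + (45919/(-6 + 5*I*√5/4) - 159551) = -92297 + (-159551 + 45919/(-6 + 5*I*√5/4)) = -251848 + 45919/(-6 + 5*I*√5/4)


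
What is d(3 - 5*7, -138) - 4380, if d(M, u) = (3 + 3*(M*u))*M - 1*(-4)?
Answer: -428408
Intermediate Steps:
d(M, u) = 4 + M*(3 + 3*M*u) (d(M, u) = (3 + 3*M*u)*M + 4 = M*(3 + 3*M*u) + 4 = 4 + M*(3 + 3*M*u))
d(3 - 5*7, -138) - 4380 = (4 + 3*(3 - 5*7) + 3*(-138)*(3 - 5*7)**2) - 4380 = (4 + 3*(3 - 35) + 3*(-138)*(3 - 35)**2) - 4380 = (4 + 3*(-32) + 3*(-138)*(-32)**2) - 4380 = (4 - 96 + 3*(-138)*1024) - 4380 = (4 - 96 - 423936) - 4380 = -424028 - 4380 = -428408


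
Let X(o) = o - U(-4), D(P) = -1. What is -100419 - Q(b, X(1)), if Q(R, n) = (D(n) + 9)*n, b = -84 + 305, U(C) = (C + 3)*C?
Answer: -100395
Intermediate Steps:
U(C) = C*(3 + C) (U(C) = (3 + C)*C = C*(3 + C))
b = 221
X(o) = -4 + o (X(o) = o - (-4)*(3 - 4) = o - (-4)*(-1) = o - 1*4 = o - 4 = -4 + o)
Q(R, n) = 8*n (Q(R, n) = (-1 + 9)*n = 8*n)
-100419 - Q(b, X(1)) = -100419 - 8*(-4 + 1) = -100419 - 8*(-3) = -100419 - 1*(-24) = -100419 + 24 = -100395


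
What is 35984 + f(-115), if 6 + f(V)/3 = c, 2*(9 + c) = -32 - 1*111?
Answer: 71449/2 ≈ 35725.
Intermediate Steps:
c = -161/2 (c = -9 + (-32 - 1*111)/2 = -9 + (-32 - 111)/2 = -9 + (1/2)*(-143) = -9 - 143/2 = -161/2 ≈ -80.500)
f(V) = -519/2 (f(V) = -18 + 3*(-161/2) = -18 - 483/2 = -519/2)
35984 + f(-115) = 35984 - 519/2 = 71449/2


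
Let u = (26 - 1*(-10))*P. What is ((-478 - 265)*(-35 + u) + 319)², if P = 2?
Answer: 738317584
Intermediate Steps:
u = 72 (u = (26 - 1*(-10))*2 = (26 + 10)*2 = 36*2 = 72)
((-478 - 265)*(-35 + u) + 319)² = ((-478 - 265)*(-35 + 72) + 319)² = (-743*37 + 319)² = (-27491 + 319)² = (-27172)² = 738317584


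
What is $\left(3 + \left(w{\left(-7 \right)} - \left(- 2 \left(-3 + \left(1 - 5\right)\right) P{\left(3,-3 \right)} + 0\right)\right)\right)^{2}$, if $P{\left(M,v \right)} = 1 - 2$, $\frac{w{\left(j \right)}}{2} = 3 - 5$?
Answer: $169$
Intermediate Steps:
$w{\left(j \right)} = -4$ ($w{\left(j \right)} = 2 \left(3 - 5\right) = 2 \left(-2\right) = -4$)
$P{\left(M,v \right)} = -1$ ($P{\left(M,v \right)} = 1 - 2 = -1$)
$\left(3 + \left(w{\left(-7 \right)} - \left(- 2 \left(-3 + \left(1 - 5\right)\right) P{\left(3,-3 \right)} + 0\right)\right)\right)^{2} = \left(3 - \left(4 - 2 \left(-3 + \left(1 - 5\right)\right) \left(-1\right)\right)\right)^{2} = \left(3 - \left(4 - 2 \left(-3 - 4\right) \left(-1\right)\right)\right)^{2} = \left(3 - \left(4 - \left(-14\right) \left(-1\right)\right)\right)^{2} = \left(3 - \left(4 - 14\right)\right)^{2} = \left(3 - -10\right)^{2} = \left(3 + \left(-4 + 14\right)\right)^{2} = \left(3 + 10\right)^{2} = 13^{2} = 169$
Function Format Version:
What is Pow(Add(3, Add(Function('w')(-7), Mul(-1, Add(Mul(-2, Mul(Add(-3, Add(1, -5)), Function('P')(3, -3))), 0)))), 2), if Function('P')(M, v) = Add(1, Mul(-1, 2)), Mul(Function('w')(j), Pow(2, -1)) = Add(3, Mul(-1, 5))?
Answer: 169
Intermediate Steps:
Function('w')(j) = -4 (Function('w')(j) = Mul(2, Add(3, Mul(-1, 5))) = Mul(2, Add(3, -5)) = Mul(2, -2) = -4)
Function('P')(M, v) = -1 (Function('P')(M, v) = Add(1, -2) = -1)
Pow(Add(3, Add(Function('w')(-7), Mul(-1, Add(Mul(-2, Mul(Add(-3, Add(1, -5)), Function('P')(3, -3))), 0)))), 2) = Pow(Add(3, Add(-4, Mul(-1, Add(Mul(-2, Mul(Add(-3, Add(1, -5)), -1)), 0)))), 2) = Pow(Add(3, Add(-4, Mul(-1, Add(Mul(-2, Mul(Add(-3, -4), -1)), 0)))), 2) = Pow(Add(3, Add(-4, Mul(-1, Add(Mul(-2, Mul(-7, -1)), 0)))), 2) = Pow(Add(3, Add(-4, Mul(-1, Add(Mul(-2, 7), 0)))), 2) = Pow(Add(3, Add(-4, Mul(-1, Add(-14, 0)))), 2) = Pow(Add(3, Add(-4, Mul(-1, -14))), 2) = Pow(Add(3, Add(-4, 14)), 2) = Pow(Add(3, 10), 2) = Pow(13, 2) = 169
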